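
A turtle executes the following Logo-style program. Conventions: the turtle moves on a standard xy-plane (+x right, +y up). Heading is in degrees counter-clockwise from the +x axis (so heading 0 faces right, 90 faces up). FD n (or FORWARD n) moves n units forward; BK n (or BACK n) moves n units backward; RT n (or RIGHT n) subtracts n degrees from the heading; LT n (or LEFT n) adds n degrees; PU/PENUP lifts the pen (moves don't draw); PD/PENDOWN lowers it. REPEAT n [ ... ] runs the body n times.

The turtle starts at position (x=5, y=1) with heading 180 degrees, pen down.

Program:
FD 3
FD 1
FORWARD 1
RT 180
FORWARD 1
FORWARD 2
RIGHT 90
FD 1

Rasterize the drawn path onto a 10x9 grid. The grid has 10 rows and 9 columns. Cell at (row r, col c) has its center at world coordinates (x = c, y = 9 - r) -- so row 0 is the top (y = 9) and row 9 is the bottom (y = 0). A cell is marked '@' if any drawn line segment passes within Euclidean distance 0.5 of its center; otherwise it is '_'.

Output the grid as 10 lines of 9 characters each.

Segment 0: (5,1) -> (2,1)
Segment 1: (2,1) -> (1,1)
Segment 2: (1,1) -> (0,1)
Segment 3: (0,1) -> (1,1)
Segment 4: (1,1) -> (3,1)
Segment 5: (3,1) -> (3,0)

Answer: _________
_________
_________
_________
_________
_________
_________
_________
@@@@@@___
___@_____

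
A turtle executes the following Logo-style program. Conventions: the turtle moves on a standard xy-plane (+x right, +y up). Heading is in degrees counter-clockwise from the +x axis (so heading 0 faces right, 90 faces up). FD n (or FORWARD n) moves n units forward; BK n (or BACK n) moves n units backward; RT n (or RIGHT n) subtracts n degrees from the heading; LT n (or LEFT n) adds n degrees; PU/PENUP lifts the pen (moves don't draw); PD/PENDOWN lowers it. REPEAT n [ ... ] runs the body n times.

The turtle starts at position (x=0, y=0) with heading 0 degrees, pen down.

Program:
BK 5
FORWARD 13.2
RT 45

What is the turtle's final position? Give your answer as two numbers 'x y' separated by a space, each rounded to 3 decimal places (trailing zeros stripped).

Executing turtle program step by step:
Start: pos=(0,0), heading=0, pen down
BK 5: (0,0) -> (-5,0) [heading=0, draw]
FD 13.2: (-5,0) -> (8.2,0) [heading=0, draw]
RT 45: heading 0 -> 315
Final: pos=(8.2,0), heading=315, 2 segment(s) drawn

Answer: 8.2 0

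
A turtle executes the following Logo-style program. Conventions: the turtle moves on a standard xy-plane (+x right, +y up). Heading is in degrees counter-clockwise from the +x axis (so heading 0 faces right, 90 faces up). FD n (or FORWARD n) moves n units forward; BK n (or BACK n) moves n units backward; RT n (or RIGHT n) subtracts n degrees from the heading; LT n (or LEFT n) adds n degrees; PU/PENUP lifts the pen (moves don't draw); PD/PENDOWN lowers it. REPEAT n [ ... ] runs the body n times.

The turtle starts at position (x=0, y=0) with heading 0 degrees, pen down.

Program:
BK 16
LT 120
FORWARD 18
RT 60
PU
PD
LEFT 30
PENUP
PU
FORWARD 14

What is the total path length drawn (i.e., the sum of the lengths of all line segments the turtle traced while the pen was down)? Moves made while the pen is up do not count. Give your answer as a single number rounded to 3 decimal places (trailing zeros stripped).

Answer: 34

Derivation:
Executing turtle program step by step:
Start: pos=(0,0), heading=0, pen down
BK 16: (0,0) -> (-16,0) [heading=0, draw]
LT 120: heading 0 -> 120
FD 18: (-16,0) -> (-25,15.588) [heading=120, draw]
RT 60: heading 120 -> 60
PU: pen up
PD: pen down
LT 30: heading 60 -> 90
PU: pen up
PU: pen up
FD 14: (-25,15.588) -> (-25,29.588) [heading=90, move]
Final: pos=(-25,29.588), heading=90, 2 segment(s) drawn

Segment lengths:
  seg 1: (0,0) -> (-16,0), length = 16
  seg 2: (-16,0) -> (-25,15.588), length = 18
Total = 34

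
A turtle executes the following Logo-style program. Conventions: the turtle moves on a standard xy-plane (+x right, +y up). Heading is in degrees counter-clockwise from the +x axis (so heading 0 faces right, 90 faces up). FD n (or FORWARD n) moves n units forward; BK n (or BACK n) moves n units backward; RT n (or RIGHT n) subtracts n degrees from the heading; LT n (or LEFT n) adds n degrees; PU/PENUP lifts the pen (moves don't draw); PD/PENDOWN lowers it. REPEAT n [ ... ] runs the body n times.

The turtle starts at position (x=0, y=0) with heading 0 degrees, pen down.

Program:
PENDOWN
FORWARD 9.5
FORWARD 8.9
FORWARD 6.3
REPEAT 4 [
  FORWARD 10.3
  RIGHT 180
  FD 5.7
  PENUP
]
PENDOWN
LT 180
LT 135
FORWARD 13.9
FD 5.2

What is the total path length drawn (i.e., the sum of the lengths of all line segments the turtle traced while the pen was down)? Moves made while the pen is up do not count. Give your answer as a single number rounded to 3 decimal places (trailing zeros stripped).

Answer: 59.8

Derivation:
Executing turtle program step by step:
Start: pos=(0,0), heading=0, pen down
PD: pen down
FD 9.5: (0,0) -> (9.5,0) [heading=0, draw]
FD 8.9: (9.5,0) -> (18.4,0) [heading=0, draw]
FD 6.3: (18.4,0) -> (24.7,0) [heading=0, draw]
REPEAT 4 [
  -- iteration 1/4 --
  FD 10.3: (24.7,0) -> (35,0) [heading=0, draw]
  RT 180: heading 0 -> 180
  FD 5.7: (35,0) -> (29.3,0) [heading=180, draw]
  PU: pen up
  -- iteration 2/4 --
  FD 10.3: (29.3,0) -> (19,0) [heading=180, move]
  RT 180: heading 180 -> 0
  FD 5.7: (19,0) -> (24.7,0) [heading=0, move]
  PU: pen up
  -- iteration 3/4 --
  FD 10.3: (24.7,0) -> (35,0) [heading=0, move]
  RT 180: heading 0 -> 180
  FD 5.7: (35,0) -> (29.3,0) [heading=180, move]
  PU: pen up
  -- iteration 4/4 --
  FD 10.3: (29.3,0) -> (19,0) [heading=180, move]
  RT 180: heading 180 -> 0
  FD 5.7: (19,0) -> (24.7,0) [heading=0, move]
  PU: pen up
]
PD: pen down
LT 180: heading 0 -> 180
LT 135: heading 180 -> 315
FD 13.9: (24.7,0) -> (34.529,-9.829) [heading=315, draw]
FD 5.2: (34.529,-9.829) -> (38.206,-13.506) [heading=315, draw]
Final: pos=(38.206,-13.506), heading=315, 7 segment(s) drawn

Segment lengths:
  seg 1: (0,0) -> (9.5,0), length = 9.5
  seg 2: (9.5,0) -> (18.4,0), length = 8.9
  seg 3: (18.4,0) -> (24.7,0), length = 6.3
  seg 4: (24.7,0) -> (35,0), length = 10.3
  seg 5: (35,0) -> (29.3,0), length = 5.7
  seg 6: (24.7,0) -> (34.529,-9.829), length = 13.9
  seg 7: (34.529,-9.829) -> (38.206,-13.506), length = 5.2
Total = 59.8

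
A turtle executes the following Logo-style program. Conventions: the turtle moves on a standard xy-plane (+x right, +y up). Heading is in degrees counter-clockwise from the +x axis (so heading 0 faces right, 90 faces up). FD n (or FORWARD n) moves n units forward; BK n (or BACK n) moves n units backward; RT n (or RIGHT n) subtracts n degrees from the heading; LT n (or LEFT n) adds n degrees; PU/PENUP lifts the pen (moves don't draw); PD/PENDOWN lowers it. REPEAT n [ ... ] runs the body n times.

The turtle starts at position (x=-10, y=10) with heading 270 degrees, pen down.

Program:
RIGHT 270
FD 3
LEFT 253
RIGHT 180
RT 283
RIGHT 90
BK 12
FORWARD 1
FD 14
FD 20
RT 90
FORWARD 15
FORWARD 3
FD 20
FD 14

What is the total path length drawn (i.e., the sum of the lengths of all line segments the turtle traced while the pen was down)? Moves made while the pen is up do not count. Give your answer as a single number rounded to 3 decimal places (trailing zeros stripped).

Answer: 102

Derivation:
Executing turtle program step by step:
Start: pos=(-10,10), heading=270, pen down
RT 270: heading 270 -> 0
FD 3: (-10,10) -> (-7,10) [heading=0, draw]
LT 253: heading 0 -> 253
RT 180: heading 253 -> 73
RT 283: heading 73 -> 150
RT 90: heading 150 -> 60
BK 12: (-7,10) -> (-13,-0.392) [heading=60, draw]
FD 1: (-13,-0.392) -> (-12.5,0.474) [heading=60, draw]
FD 14: (-12.5,0.474) -> (-5.5,12.598) [heading=60, draw]
FD 20: (-5.5,12.598) -> (4.5,29.919) [heading=60, draw]
RT 90: heading 60 -> 330
FD 15: (4.5,29.919) -> (17.49,22.419) [heading=330, draw]
FD 3: (17.49,22.419) -> (20.088,20.919) [heading=330, draw]
FD 20: (20.088,20.919) -> (37.409,10.919) [heading=330, draw]
FD 14: (37.409,10.919) -> (49.533,3.919) [heading=330, draw]
Final: pos=(49.533,3.919), heading=330, 9 segment(s) drawn

Segment lengths:
  seg 1: (-10,10) -> (-7,10), length = 3
  seg 2: (-7,10) -> (-13,-0.392), length = 12
  seg 3: (-13,-0.392) -> (-12.5,0.474), length = 1
  seg 4: (-12.5,0.474) -> (-5.5,12.598), length = 14
  seg 5: (-5.5,12.598) -> (4.5,29.919), length = 20
  seg 6: (4.5,29.919) -> (17.49,22.419), length = 15
  seg 7: (17.49,22.419) -> (20.088,20.919), length = 3
  seg 8: (20.088,20.919) -> (37.409,10.919), length = 20
  seg 9: (37.409,10.919) -> (49.533,3.919), length = 14
Total = 102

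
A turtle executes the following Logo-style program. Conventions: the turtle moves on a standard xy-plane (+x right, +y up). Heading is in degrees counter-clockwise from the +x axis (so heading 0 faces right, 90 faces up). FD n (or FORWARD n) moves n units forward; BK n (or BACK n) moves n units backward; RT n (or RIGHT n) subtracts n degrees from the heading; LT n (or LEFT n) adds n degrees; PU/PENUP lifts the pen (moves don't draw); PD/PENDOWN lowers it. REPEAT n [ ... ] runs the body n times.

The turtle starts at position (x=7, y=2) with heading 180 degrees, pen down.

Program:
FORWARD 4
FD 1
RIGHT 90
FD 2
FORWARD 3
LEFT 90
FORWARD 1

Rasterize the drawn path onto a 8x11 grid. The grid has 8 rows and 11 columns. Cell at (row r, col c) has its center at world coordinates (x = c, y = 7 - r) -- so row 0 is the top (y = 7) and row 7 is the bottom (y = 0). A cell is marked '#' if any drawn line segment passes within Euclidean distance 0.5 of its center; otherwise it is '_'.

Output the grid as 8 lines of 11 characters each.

Answer: _##________
__#________
__#________
__#________
__#________
__######___
___________
___________

Derivation:
Segment 0: (7,2) -> (3,2)
Segment 1: (3,2) -> (2,2)
Segment 2: (2,2) -> (2,4)
Segment 3: (2,4) -> (2,7)
Segment 4: (2,7) -> (1,7)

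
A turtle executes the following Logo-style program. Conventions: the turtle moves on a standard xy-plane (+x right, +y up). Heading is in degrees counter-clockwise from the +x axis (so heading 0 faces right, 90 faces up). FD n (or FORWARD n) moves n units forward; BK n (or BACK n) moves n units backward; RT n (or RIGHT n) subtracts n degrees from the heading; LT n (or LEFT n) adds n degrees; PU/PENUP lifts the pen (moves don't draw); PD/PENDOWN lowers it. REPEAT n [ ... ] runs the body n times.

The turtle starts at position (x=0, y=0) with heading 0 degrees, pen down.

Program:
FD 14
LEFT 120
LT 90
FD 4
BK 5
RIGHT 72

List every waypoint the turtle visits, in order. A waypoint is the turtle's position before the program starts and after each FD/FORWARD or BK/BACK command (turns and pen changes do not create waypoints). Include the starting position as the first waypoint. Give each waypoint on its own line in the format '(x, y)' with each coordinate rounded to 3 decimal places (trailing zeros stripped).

Executing turtle program step by step:
Start: pos=(0,0), heading=0, pen down
FD 14: (0,0) -> (14,0) [heading=0, draw]
LT 120: heading 0 -> 120
LT 90: heading 120 -> 210
FD 4: (14,0) -> (10.536,-2) [heading=210, draw]
BK 5: (10.536,-2) -> (14.866,0.5) [heading=210, draw]
RT 72: heading 210 -> 138
Final: pos=(14.866,0.5), heading=138, 3 segment(s) drawn
Waypoints (4 total):
(0, 0)
(14, 0)
(10.536, -2)
(14.866, 0.5)

Answer: (0, 0)
(14, 0)
(10.536, -2)
(14.866, 0.5)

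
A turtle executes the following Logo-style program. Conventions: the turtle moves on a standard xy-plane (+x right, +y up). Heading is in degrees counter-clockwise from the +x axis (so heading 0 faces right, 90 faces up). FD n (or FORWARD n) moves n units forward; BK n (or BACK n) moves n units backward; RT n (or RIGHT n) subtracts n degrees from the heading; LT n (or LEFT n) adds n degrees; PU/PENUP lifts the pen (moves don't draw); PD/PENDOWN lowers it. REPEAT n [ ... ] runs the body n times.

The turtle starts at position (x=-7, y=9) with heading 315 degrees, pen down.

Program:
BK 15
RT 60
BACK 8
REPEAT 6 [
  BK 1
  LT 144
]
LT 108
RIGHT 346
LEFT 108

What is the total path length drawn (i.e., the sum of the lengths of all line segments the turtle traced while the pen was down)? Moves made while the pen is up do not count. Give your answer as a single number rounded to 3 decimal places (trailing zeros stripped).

Answer: 29

Derivation:
Executing turtle program step by step:
Start: pos=(-7,9), heading=315, pen down
BK 15: (-7,9) -> (-17.607,19.607) [heading=315, draw]
RT 60: heading 315 -> 255
BK 8: (-17.607,19.607) -> (-15.536,27.334) [heading=255, draw]
REPEAT 6 [
  -- iteration 1/6 --
  BK 1: (-15.536,27.334) -> (-15.277,28.3) [heading=255, draw]
  LT 144: heading 255 -> 39
  -- iteration 2/6 --
  BK 1: (-15.277,28.3) -> (-16.054,27.671) [heading=39, draw]
  LT 144: heading 39 -> 183
  -- iteration 3/6 --
  BK 1: (-16.054,27.671) -> (-15.056,27.723) [heading=183, draw]
  LT 144: heading 183 -> 327
  -- iteration 4/6 --
  BK 1: (-15.056,27.723) -> (-15.894,28.268) [heading=327, draw]
  LT 144: heading 327 -> 111
  -- iteration 5/6 --
  BK 1: (-15.894,28.268) -> (-15.536,27.334) [heading=111, draw]
  LT 144: heading 111 -> 255
  -- iteration 6/6 --
  BK 1: (-15.536,27.334) -> (-15.277,28.3) [heading=255, draw]
  LT 144: heading 255 -> 39
]
LT 108: heading 39 -> 147
RT 346: heading 147 -> 161
LT 108: heading 161 -> 269
Final: pos=(-15.277,28.3), heading=269, 8 segment(s) drawn

Segment lengths:
  seg 1: (-7,9) -> (-17.607,19.607), length = 15
  seg 2: (-17.607,19.607) -> (-15.536,27.334), length = 8
  seg 3: (-15.536,27.334) -> (-15.277,28.3), length = 1
  seg 4: (-15.277,28.3) -> (-16.054,27.671), length = 1
  seg 5: (-16.054,27.671) -> (-15.056,27.723), length = 1
  seg 6: (-15.056,27.723) -> (-15.894,28.268), length = 1
  seg 7: (-15.894,28.268) -> (-15.536,27.334), length = 1
  seg 8: (-15.536,27.334) -> (-15.277,28.3), length = 1
Total = 29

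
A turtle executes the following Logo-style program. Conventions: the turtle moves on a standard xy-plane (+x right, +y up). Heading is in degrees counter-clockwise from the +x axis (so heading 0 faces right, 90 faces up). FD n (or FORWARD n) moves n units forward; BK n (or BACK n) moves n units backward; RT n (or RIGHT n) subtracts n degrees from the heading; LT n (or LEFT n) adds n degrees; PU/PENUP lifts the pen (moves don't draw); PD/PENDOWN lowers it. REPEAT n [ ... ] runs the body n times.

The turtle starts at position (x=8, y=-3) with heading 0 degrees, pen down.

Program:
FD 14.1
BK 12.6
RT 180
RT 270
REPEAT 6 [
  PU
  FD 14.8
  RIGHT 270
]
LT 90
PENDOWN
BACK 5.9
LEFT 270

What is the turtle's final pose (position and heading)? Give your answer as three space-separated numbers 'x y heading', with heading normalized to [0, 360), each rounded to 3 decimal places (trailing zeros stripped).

Executing turtle program step by step:
Start: pos=(8,-3), heading=0, pen down
FD 14.1: (8,-3) -> (22.1,-3) [heading=0, draw]
BK 12.6: (22.1,-3) -> (9.5,-3) [heading=0, draw]
RT 180: heading 0 -> 180
RT 270: heading 180 -> 270
REPEAT 6 [
  -- iteration 1/6 --
  PU: pen up
  FD 14.8: (9.5,-3) -> (9.5,-17.8) [heading=270, move]
  RT 270: heading 270 -> 0
  -- iteration 2/6 --
  PU: pen up
  FD 14.8: (9.5,-17.8) -> (24.3,-17.8) [heading=0, move]
  RT 270: heading 0 -> 90
  -- iteration 3/6 --
  PU: pen up
  FD 14.8: (24.3,-17.8) -> (24.3,-3) [heading=90, move]
  RT 270: heading 90 -> 180
  -- iteration 4/6 --
  PU: pen up
  FD 14.8: (24.3,-3) -> (9.5,-3) [heading=180, move]
  RT 270: heading 180 -> 270
  -- iteration 5/6 --
  PU: pen up
  FD 14.8: (9.5,-3) -> (9.5,-17.8) [heading=270, move]
  RT 270: heading 270 -> 0
  -- iteration 6/6 --
  PU: pen up
  FD 14.8: (9.5,-17.8) -> (24.3,-17.8) [heading=0, move]
  RT 270: heading 0 -> 90
]
LT 90: heading 90 -> 180
PD: pen down
BK 5.9: (24.3,-17.8) -> (30.2,-17.8) [heading=180, draw]
LT 270: heading 180 -> 90
Final: pos=(30.2,-17.8), heading=90, 3 segment(s) drawn

Answer: 30.2 -17.8 90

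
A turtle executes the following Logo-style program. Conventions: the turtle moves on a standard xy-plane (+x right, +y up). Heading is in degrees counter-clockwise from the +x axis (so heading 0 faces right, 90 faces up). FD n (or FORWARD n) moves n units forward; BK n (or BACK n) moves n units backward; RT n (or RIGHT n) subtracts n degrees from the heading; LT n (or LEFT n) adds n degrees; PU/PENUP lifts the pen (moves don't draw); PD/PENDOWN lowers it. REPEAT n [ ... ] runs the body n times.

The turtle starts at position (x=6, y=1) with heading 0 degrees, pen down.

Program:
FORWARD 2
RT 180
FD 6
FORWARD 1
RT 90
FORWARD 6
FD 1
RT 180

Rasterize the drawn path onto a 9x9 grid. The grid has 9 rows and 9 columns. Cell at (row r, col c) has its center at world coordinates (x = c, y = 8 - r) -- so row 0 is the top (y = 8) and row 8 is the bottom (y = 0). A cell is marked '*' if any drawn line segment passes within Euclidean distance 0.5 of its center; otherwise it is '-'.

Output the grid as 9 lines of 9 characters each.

Answer: -*-------
-*-------
-*-------
-*-------
-*-------
-*-------
-*-------
-********
---------

Derivation:
Segment 0: (6,1) -> (8,1)
Segment 1: (8,1) -> (2,1)
Segment 2: (2,1) -> (1,1)
Segment 3: (1,1) -> (1,7)
Segment 4: (1,7) -> (1,8)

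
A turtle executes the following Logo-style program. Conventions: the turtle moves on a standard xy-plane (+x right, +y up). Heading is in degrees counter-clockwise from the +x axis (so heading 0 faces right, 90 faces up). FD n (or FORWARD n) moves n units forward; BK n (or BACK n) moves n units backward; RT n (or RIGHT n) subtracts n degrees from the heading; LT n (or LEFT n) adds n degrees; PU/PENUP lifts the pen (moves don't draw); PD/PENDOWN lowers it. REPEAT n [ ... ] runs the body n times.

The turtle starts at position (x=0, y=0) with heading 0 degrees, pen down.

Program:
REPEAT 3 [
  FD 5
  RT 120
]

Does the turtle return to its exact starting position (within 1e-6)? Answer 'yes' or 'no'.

Executing turtle program step by step:
Start: pos=(0,0), heading=0, pen down
REPEAT 3 [
  -- iteration 1/3 --
  FD 5: (0,0) -> (5,0) [heading=0, draw]
  RT 120: heading 0 -> 240
  -- iteration 2/3 --
  FD 5: (5,0) -> (2.5,-4.33) [heading=240, draw]
  RT 120: heading 240 -> 120
  -- iteration 3/3 --
  FD 5: (2.5,-4.33) -> (0,0) [heading=120, draw]
  RT 120: heading 120 -> 0
]
Final: pos=(0,0), heading=0, 3 segment(s) drawn

Start position: (0, 0)
Final position: (0, 0)
Distance = 0; < 1e-6 -> CLOSED

Answer: yes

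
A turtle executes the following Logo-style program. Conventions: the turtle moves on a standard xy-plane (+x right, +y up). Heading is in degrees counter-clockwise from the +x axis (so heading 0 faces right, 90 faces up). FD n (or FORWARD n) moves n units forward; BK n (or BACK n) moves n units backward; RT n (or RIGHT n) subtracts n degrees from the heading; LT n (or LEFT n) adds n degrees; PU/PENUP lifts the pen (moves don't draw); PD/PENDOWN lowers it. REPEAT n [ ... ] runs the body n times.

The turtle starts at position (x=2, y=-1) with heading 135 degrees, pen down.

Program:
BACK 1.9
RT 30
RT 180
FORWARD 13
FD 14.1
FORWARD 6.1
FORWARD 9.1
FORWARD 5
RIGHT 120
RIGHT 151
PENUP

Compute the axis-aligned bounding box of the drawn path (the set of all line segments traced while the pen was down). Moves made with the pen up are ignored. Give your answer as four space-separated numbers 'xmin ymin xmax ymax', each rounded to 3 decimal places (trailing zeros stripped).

Executing turtle program step by step:
Start: pos=(2,-1), heading=135, pen down
BK 1.9: (2,-1) -> (3.344,-2.344) [heading=135, draw]
RT 30: heading 135 -> 105
RT 180: heading 105 -> 285
FD 13: (3.344,-2.344) -> (6.708,-14.901) [heading=285, draw]
FD 14.1: (6.708,-14.901) -> (10.357,-28.52) [heading=285, draw]
FD 6.1: (10.357,-28.52) -> (11.936,-34.412) [heading=285, draw]
FD 9.1: (11.936,-34.412) -> (14.292,-43.202) [heading=285, draw]
FD 5: (14.292,-43.202) -> (15.586,-48.032) [heading=285, draw]
RT 120: heading 285 -> 165
RT 151: heading 165 -> 14
PU: pen up
Final: pos=(15.586,-48.032), heading=14, 6 segment(s) drawn

Segment endpoints: x in {2, 3.344, 6.708, 10.357, 11.936, 14.292, 15.586}, y in {-48.032, -43.202, -34.412, -28.52, -14.901, -2.344, -1}
xmin=2, ymin=-48.032, xmax=15.586, ymax=-1

Answer: 2 -48.032 15.586 -1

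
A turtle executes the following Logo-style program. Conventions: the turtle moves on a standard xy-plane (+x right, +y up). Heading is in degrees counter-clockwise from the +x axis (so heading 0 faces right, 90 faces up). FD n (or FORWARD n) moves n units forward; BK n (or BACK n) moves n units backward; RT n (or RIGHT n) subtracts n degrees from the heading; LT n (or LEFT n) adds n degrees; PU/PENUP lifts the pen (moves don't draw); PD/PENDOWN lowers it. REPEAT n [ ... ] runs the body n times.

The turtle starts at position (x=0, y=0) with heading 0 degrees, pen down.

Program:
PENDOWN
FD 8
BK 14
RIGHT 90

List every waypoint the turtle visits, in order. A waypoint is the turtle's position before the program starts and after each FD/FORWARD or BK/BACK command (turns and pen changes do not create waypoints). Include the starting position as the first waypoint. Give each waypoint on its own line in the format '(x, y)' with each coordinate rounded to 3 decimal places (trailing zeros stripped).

Answer: (0, 0)
(8, 0)
(-6, 0)

Derivation:
Executing turtle program step by step:
Start: pos=(0,0), heading=0, pen down
PD: pen down
FD 8: (0,0) -> (8,0) [heading=0, draw]
BK 14: (8,0) -> (-6,0) [heading=0, draw]
RT 90: heading 0 -> 270
Final: pos=(-6,0), heading=270, 2 segment(s) drawn
Waypoints (3 total):
(0, 0)
(8, 0)
(-6, 0)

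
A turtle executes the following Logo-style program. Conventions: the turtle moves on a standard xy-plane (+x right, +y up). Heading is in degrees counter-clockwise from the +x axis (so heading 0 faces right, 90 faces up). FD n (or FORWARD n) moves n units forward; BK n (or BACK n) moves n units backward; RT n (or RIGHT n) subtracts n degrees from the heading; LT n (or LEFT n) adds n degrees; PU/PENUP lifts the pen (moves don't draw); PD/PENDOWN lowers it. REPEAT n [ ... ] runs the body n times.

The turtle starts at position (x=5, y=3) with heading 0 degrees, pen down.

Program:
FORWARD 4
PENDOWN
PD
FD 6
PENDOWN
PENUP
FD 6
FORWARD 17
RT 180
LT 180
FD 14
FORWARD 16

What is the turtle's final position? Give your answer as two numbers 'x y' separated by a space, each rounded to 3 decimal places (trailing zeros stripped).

Answer: 68 3

Derivation:
Executing turtle program step by step:
Start: pos=(5,3), heading=0, pen down
FD 4: (5,3) -> (9,3) [heading=0, draw]
PD: pen down
PD: pen down
FD 6: (9,3) -> (15,3) [heading=0, draw]
PD: pen down
PU: pen up
FD 6: (15,3) -> (21,3) [heading=0, move]
FD 17: (21,3) -> (38,3) [heading=0, move]
RT 180: heading 0 -> 180
LT 180: heading 180 -> 0
FD 14: (38,3) -> (52,3) [heading=0, move]
FD 16: (52,3) -> (68,3) [heading=0, move]
Final: pos=(68,3), heading=0, 2 segment(s) drawn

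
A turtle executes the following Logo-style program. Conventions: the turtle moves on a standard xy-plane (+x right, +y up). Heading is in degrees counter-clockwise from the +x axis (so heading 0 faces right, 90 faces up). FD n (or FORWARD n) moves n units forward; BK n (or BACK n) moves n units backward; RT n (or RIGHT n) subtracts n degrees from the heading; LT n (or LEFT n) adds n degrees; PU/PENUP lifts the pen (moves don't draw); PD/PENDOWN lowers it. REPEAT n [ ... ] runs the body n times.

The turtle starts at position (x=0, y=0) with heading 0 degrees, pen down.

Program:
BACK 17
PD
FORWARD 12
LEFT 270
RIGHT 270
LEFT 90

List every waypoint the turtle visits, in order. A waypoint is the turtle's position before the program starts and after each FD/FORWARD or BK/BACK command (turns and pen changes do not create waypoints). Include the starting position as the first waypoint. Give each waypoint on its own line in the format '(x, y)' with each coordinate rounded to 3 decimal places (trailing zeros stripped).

Answer: (0, 0)
(-17, 0)
(-5, 0)

Derivation:
Executing turtle program step by step:
Start: pos=(0,0), heading=0, pen down
BK 17: (0,0) -> (-17,0) [heading=0, draw]
PD: pen down
FD 12: (-17,0) -> (-5,0) [heading=0, draw]
LT 270: heading 0 -> 270
RT 270: heading 270 -> 0
LT 90: heading 0 -> 90
Final: pos=(-5,0), heading=90, 2 segment(s) drawn
Waypoints (3 total):
(0, 0)
(-17, 0)
(-5, 0)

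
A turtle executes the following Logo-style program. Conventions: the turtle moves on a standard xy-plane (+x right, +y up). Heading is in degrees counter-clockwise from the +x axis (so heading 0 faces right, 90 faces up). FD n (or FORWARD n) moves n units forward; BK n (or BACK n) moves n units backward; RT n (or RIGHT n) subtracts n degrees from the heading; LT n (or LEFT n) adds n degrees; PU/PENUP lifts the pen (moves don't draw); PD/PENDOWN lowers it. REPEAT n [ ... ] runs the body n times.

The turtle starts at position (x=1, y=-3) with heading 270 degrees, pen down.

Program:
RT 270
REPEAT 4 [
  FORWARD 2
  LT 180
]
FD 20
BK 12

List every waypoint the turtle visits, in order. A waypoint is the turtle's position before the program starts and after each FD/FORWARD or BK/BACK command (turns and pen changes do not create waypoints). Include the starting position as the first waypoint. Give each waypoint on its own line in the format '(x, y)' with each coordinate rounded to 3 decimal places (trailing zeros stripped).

Executing turtle program step by step:
Start: pos=(1,-3), heading=270, pen down
RT 270: heading 270 -> 0
REPEAT 4 [
  -- iteration 1/4 --
  FD 2: (1,-3) -> (3,-3) [heading=0, draw]
  LT 180: heading 0 -> 180
  -- iteration 2/4 --
  FD 2: (3,-3) -> (1,-3) [heading=180, draw]
  LT 180: heading 180 -> 0
  -- iteration 3/4 --
  FD 2: (1,-3) -> (3,-3) [heading=0, draw]
  LT 180: heading 0 -> 180
  -- iteration 4/4 --
  FD 2: (3,-3) -> (1,-3) [heading=180, draw]
  LT 180: heading 180 -> 0
]
FD 20: (1,-3) -> (21,-3) [heading=0, draw]
BK 12: (21,-3) -> (9,-3) [heading=0, draw]
Final: pos=(9,-3), heading=0, 6 segment(s) drawn
Waypoints (7 total):
(1, -3)
(3, -3)
(1, -3)
(3, -3)
(1, -3)
(21, -3)
(9, -3)

Answer: (1, -3)
(3, -3)
(1, -3)
(3, -3)
(1, -3)
(21, -3)
(9, -3)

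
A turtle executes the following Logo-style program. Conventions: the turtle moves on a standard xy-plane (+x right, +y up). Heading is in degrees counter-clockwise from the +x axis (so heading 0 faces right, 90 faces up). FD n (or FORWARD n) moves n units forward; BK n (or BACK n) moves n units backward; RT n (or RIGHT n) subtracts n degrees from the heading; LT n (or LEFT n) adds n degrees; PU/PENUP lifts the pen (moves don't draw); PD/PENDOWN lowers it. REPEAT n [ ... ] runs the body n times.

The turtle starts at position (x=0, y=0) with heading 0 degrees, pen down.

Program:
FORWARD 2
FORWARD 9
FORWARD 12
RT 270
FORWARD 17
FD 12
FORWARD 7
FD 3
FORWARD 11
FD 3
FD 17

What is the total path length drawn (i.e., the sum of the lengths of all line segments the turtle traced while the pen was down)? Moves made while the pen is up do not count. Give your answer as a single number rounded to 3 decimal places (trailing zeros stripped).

Answer: 93

Derivation:
Executing turtle program step by step:
Start: pos=(0,0), heading=0, pen down
FD 2: (0,0) -> (2,0) [heading=0, draw]
FD 9: (2,0) -> (11,0) [heading=0, draw]
FD 12: (11,0) -> (23,0) [heading=0, draw]
RT 270: heading 0 -> 90
FD 17: (23,0) -> (23,17) [heading=90, draw]
FD 12: (23,17) -> (23,29) [heading=90, draw]
FD 7: (23,29) -> (23,36) [heading=90, draw]
FD 3: (23,36) -> (23,39) [heading=90, draw]
FD 11: (23,39) -> (23,50) [heading=90, draw]
FD 3: (23,50) -> (23,53) [heading=90, draw]
FD 17: (23,53) -> (23,70) [heading=90, draw]
Final: pos=(23,70), heading=90, 10 segment(s) drawn

Segment lengths:
  seg 1: (0,0) -> (2,0), length = 2
  seg 2: (2,0) -> (11,0), length = 9
  seg 3: (11,0) -> (23,0), length = 12
  seg 4: (23,0) -> (23,17), length = 17
  seg 5: (23,17) -> (23,29), length = 12
  seg 6: (23,29) -> (23,36), length = 7
  seg 7: (23,36) -> (23,39), length = 3
  seg 8: (23,39) -> (23,50), length = 11
  seg 9: (23,50) -> (23,53), length = 3
  seg 10: (23,53) -> (23,70), length = 17
Total = 93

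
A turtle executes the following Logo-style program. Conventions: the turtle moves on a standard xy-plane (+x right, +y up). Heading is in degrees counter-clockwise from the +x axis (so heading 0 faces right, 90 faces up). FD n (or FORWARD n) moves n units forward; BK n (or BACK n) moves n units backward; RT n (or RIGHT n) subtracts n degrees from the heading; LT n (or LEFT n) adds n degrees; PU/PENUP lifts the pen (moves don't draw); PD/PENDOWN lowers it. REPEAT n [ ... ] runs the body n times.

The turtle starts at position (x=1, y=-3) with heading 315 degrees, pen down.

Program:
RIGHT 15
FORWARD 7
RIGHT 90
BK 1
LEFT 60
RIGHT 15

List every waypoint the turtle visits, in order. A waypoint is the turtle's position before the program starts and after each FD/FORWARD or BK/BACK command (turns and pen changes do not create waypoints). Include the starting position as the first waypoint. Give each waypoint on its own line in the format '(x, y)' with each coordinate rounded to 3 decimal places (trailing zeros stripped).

Answer: (1, -3)
(4.5, -9.062)
(5.366, -8.562)

Derivation:
Executing turtle program step by step:
Start: pos=(1,-3), heading=315, pen down
RT 15: heading 315 -> 300
FD 7: (1,-3) -> (4.5,-9.062) [heading=300, draw]
RT 90: heading 300 -> 210
BK 1: (4.5,-9.062) -> (5.366,-8.562) [heading=210, draw]
LT 60: heading 210 -> 270
RT 15: heading 270 -> 255
Final: pos=(5.366,-8.562), heading=255, 2 segment(s) drawn
Waypoints (3 total):
(1, -3)
(4.5, -9.062)
(5.366, -8.562)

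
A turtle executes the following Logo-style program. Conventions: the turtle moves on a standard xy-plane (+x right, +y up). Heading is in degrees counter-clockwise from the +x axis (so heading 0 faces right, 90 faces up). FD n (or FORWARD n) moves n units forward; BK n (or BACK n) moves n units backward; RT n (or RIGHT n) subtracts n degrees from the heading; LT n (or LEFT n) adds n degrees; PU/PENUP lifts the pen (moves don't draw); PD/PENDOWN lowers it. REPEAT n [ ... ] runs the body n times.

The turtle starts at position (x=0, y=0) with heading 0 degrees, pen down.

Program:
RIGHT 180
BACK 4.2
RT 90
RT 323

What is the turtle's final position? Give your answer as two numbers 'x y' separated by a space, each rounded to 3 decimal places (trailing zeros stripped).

Executing turtle program step by step:
Start: pos=(0,0), heading=0, pen down
RT 180: heading 0 -> 180
BK 4.2: (0,0) -> (4.2,0) [heading=180, draw]
RT 90: heading 180 -> 90
RT 323: heading 90 -> 127
Final: pos=(4.2,0), heading=127, 1 segment(s) drawn

Answer: 4.2 0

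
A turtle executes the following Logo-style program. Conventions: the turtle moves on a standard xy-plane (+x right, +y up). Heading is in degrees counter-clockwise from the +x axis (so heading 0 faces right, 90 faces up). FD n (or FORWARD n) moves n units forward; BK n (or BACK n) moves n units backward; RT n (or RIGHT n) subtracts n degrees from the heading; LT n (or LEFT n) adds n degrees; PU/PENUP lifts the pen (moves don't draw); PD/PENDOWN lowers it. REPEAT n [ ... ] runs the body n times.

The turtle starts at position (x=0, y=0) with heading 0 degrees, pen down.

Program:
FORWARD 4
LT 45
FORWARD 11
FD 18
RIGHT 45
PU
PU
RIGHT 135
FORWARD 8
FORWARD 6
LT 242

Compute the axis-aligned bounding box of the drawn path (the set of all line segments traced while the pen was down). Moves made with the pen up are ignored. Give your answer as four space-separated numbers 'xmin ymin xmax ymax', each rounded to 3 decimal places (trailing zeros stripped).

Answer: 0 0 24.506 20.506

Derivation:
Executing turtle program step by step:
Start: pos=(0,0), heading=0, pen down
FD 4: (0,0) -> (4,0) [heading=0, draw]
LT 45: heading 0 -> 45
FD 11: (4,0) -> (11.778,7.778) [heading=45, draw]
FD 18: (11.778,7.778) -> (24.506,20.506) [heading=45, draw]
RT 45: heading 45 -> 0
PU: pen up
PU: pen up
RT 135: heading 0 -> 225
FD 8: (24.506,20.506) -> (18.849,14.849) [heading=225, move]
FD 6: (18.849,14.849) -> (14.607,10.607) [heading=225, move]
LT 242: heading 225 -> 107
Final: pos=(14.607,10.607), heading=107, 3 segment(s) drawn

Segment endpoints: x in {0, 4, 11.778, 24.506}, y in {0, 7.778, 20.506}
xmin=0, ymin=0, xmax=24.506, ymax=20.506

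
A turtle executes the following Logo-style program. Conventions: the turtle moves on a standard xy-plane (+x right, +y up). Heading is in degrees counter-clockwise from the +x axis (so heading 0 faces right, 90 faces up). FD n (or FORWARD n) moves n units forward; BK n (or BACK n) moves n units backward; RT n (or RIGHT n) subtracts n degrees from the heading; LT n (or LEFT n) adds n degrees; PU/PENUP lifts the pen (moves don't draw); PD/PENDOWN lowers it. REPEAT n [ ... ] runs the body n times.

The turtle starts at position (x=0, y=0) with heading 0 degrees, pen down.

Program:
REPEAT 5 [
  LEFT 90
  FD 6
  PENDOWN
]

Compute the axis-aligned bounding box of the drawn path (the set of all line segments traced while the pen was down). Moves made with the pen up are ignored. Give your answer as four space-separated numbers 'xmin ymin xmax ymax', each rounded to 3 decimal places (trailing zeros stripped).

Executing turtle program step by step:
Start: pos=(0,0), heading=0, pen down
REPEAT 5 [
  -- iteration 1/5 --
  LT 90: heading 0 -> 90
  FD 6: (0,0) -> (0,6) [heading=90, draw]
  PD: pen down
  -- iteration 2/5 --
  LT 90: heading 90 -> 180
  FD 6: (0,6) -> (-6,6) [heading=180, draw]
  PD: pen down
  -- iteration 3/5 --
  LT 90: heading 180 -> 270
  FD 6: (-6,6) -> (-6,0) [heading=270, draw]
  PD: pen down
  -- iteration 4/5 --
  LT 90: heading 270 -> 0
  FD 6: (-6,0) -> (0,0) [heading=0, draw]
  PD: pen down
  -- iteration 5/5 --
  LT 90: heading 0 -> 90
  FD 6: (0,0) -> (0,6) [heading=90, draw]
  PD: pen down
]
Final: pos=(0,6), heading=90, 5 segment(s) drawn

Segment endpoints: x in {-6, -6, 0, 0, 0, 0}, y in {0, 0, 0, 6, 6, 6}
xmin=-6, ymin=0, xmax=0, ymax=6

Answer: -6 0 0 6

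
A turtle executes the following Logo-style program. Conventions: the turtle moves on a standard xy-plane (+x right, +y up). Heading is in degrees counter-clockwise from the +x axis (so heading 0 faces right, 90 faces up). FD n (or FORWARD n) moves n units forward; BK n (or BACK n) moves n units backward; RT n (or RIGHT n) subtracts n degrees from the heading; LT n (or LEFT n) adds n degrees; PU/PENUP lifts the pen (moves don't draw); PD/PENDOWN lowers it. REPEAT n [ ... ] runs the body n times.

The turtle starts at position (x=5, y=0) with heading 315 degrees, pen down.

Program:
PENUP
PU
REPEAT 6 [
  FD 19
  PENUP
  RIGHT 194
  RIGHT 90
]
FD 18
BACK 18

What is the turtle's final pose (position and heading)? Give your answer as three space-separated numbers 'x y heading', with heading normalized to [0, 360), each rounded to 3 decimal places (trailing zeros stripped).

Executing turtle program step by step:
Start: pos=(5,0), heading=315, pen down
PU: pen up
PU: pen up
REPEAT 6 [
  -- iteration 1/6 --
  FD 19: (5,0) -> (18.435,-13.435) [heading=315, move]
  PU: pen up
  RT 194: heading 315 -> 121
  RT 90: heading 121 -> 31
  -- iteration 2/6 --
  FD 19: (18.435,-13.435) -> (34.721,-3.649) [heading=31, move]
  PU: pen up
  RT 194: heading 31 -> 197
  RT 90: heading 197 -> 107
  -- iteration 3/6 --
  FD 19: (34.721,-3.649) -> (29.166,14.52) [heading=107, move]
  PU: pen up
  RT 194: heading 107 -> 273
  RT 90: heading 273 -> 183
  -- iteration 4/6 --
  FD 19: (29.166,14.52) -> (10.192,13.526) [heading=183, move]
  PU: pen up
  RT 194: heading 183 -> 349
  RT 90: heading 349 -> 259
  -- iteration 5/6 --
  FD 19: (10.192,13.526) -> (6.567,-5.125) [heading=259, move]
  PU: pen up
  RT 194: heading 259 -> 65
  RT 90: heading 65 -> 335
  -- iteration 6/6 --
  FD 19: (6.567,-5.125) -> (23.787,-13.155) [heading=335, move]
  PU: pen up
  RT 194: heading 335 -> 141
  RT 90: heading 141 -> 51
]
FD 18: (23.787,-13.155) -> (35.114,0.834) [heading=51, move]
BK 18: (35.114,0.834) -> (23.787,-13.155) [heading=51, move]
Final: pos=(23.787,-13.155), heading=51, 0 segment(s) drawn

Answer: 23.787 -13.155 51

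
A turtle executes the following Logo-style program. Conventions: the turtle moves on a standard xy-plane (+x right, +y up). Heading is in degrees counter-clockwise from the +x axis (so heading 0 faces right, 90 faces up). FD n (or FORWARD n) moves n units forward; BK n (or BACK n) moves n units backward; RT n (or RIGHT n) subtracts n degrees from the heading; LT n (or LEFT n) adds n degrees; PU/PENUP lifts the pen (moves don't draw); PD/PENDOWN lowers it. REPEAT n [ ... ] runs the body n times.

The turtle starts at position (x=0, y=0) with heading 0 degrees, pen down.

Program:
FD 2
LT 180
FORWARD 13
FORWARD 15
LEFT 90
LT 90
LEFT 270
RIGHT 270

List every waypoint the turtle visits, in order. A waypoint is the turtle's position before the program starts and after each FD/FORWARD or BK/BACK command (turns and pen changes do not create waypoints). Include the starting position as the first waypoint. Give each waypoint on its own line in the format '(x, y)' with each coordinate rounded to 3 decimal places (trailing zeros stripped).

Answer: (0, 0)
(2, 0)
(-11, 0)
(-26, 0)

Derivation:
Executing turtle program step by step:
Start: pos=(0,0), heading=0, pen down
FD 2: (0,0) -> (2,0) [heading=0, draw]
LT 180: heading 0 -> 180
FD 13: (2,0) -> (-11,0) [heading=180, draw]
FD 15: (-11,0) -> (-26,0) [heading=180, draw]
LT 90: heading 180 -> 270
LT 90: heading 270 -> 0
LT 270: heading 0 -> 270
RT 270: heading 270 -> 0
Final: pos=(-26,0), heading=0, 3 segment(s) drawn
Waypoints (4 total):
(0, 0)
(2, 0)
(-11, 0)
(-26, 0)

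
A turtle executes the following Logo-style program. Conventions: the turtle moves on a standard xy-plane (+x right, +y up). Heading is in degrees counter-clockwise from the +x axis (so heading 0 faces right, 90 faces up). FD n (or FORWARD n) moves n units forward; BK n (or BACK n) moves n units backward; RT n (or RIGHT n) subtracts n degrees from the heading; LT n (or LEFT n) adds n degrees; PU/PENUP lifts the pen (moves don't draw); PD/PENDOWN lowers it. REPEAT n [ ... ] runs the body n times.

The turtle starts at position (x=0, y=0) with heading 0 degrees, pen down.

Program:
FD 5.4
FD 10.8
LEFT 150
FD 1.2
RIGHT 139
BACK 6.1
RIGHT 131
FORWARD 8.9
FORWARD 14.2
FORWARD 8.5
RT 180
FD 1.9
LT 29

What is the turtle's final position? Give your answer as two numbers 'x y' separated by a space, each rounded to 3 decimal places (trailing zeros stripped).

Answer: -5.677 -26.285

Derivation:
Executing turtle program step by step:
Start: pos=(0,0), heading=0, pen down
FD 5.4: (0,0) -> (5.4,0) [heading=0, draw]
FD 10.8: (5.4,0) -> (16.2,0) [heading=0, draw]
LT 150: heading 0 -> 150
FD 1.2: (16.2,0) -> (15.161,0.6) [heading=150, draw]
RT 139: heading 150 -> 11
BK 6.1: (15.161,0.6) -> (9.173,-0.564) [heading=11, draw]
RT 131: heading 11 -> 240
FD 8.9: (9.173,-0.564) -> (4.723,-8.272) [heading=240, draw]
FD 14.2: (4.723,-8.272) -> (-2.377,-20.569) [heading=240, draw]
FD 8.5: (-2.377,-20.569) -> (-6.627,-27.93) [heading=240, draw]
RT 180: heading 240 -> 60
FD 1.9: (-6.627,-27.93) -> (-5.677,-26.285) [heading=60, draw]
LT 29: heading 60 -> 89
Final: pos=(-5.677,-26.285), heading=89, 8 segment(s) drawn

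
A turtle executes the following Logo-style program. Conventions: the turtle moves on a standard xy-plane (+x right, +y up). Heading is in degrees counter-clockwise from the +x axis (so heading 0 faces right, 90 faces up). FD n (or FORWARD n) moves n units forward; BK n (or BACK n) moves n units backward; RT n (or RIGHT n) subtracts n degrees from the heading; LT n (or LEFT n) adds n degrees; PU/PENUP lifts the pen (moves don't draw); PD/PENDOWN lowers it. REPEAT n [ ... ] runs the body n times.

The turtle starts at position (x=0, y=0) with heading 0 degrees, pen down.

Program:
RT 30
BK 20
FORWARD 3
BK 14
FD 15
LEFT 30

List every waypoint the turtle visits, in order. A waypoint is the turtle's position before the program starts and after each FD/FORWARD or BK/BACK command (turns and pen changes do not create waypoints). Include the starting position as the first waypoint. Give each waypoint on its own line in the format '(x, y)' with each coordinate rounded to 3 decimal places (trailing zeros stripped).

Answer: (0, 0)
(-17.321, 10)
(-14.722, 8.5)
(-26.847, 15.5)
(-13.856, 8)

Derivation:
Executing turtle program step by step:
Start: pos=(0,0), heading=0, pen down
RT 30: heading 0 -> 330
BK 20: (0,0) -> (-17.321,10) [heading=330, draw]
FD 3: (-17.321,10) -> (-14.722,8.5) [heading=330, draw]
BK 14: (-14.722,8.5) -> (-26.847,15.5) [heading=330, draw]
FD 15: (-26.847,15.5) -> (-13.856,8) [heading=330, draw]
LT 30: heading 330 -> 0
Final: pos=(-13.856,8), heading=0, 4 segment(s) drawn
Waypoints (5 total):
(0, 0)
(-17.321, 10)
(-14.722, 8.5)
(-26.847, 15.5)
(-13.856, 8)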